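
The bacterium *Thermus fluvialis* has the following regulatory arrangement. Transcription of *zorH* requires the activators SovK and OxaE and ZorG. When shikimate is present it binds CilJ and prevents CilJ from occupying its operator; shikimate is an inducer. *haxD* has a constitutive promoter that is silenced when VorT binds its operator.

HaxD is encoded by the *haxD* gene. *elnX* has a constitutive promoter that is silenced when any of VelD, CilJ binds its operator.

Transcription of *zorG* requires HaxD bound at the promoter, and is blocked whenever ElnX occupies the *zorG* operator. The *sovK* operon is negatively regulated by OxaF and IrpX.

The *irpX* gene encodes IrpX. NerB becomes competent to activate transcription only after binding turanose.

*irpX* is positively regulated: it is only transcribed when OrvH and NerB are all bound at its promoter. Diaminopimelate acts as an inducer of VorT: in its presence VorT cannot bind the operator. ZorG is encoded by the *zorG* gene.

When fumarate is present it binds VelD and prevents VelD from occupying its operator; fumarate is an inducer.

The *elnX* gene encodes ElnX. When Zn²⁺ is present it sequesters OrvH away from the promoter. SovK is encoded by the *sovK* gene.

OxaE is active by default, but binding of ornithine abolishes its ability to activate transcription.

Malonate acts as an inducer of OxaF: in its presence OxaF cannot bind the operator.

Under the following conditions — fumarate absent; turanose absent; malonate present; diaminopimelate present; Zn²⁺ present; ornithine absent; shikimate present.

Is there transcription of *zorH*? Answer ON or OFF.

ON

Malonate is present, so OxaF is inactive.
Zn²⁺ is present, so OrvH is inactive.
Turanose is absent, so NerB is inactive.
Required activator OrvH is absent, so *irpX* is not transcribed.
So IrpX is not produced.
With no repressor bound, *sovK* is transcribed.
So SovK is produced and active.
Ornithine is absent, so OxaE is active.
Diaminopimelate is present, so VorT is inactive.
With no repressor bound, *haxD* is transcribed.
So HaxD is produced and active.
Fumarate is absent, so VelD is active.
Shikimate is present, so CilJ is inactive.
With repressor VelD bound, *elnX* is not transcribed.
So ElnX is not produced.
No repressor is bound and HaxD is active, so *zorG* is transcribed.
So ZorG is produced and active.
No repressor is bound and SovK and OxaE and ZorG are active, so *zorH* is transcribed.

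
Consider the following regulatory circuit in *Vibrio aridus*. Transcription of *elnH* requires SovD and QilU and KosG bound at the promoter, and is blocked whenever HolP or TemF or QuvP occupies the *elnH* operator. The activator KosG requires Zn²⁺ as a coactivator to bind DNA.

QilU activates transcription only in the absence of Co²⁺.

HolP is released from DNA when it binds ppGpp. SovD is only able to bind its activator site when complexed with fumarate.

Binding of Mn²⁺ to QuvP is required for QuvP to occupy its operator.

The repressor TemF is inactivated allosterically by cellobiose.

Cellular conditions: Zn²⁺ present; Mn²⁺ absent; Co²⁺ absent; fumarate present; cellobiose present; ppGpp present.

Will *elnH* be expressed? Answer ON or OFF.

ppGpp is present, so HolP is inactive.
Cellobiose is present, so TemF is inactive.
Fumarate is present, so SovD is active.
Mn²⁺ is absent, so QuvP is inactive.
Co²⁺ is absent, so QilU is active.
Zn²⁺ is present, so KosG is active.
No repressor is bound and SovD and QilU and KosG are active, so *elnH* is transcribed.

ON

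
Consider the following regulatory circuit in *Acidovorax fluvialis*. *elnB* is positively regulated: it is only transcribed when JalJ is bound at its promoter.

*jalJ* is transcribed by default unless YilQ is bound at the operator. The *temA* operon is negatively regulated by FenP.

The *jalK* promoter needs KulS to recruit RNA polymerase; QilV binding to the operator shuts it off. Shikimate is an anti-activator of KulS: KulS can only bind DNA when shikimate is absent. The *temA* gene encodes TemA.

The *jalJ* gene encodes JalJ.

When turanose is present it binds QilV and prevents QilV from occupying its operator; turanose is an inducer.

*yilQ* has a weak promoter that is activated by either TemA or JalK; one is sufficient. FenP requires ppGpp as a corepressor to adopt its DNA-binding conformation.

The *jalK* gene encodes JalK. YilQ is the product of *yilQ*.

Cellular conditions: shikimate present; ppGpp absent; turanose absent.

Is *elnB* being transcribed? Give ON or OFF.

OFF

ppGpp is absent, so FenP is inactive.
With no repressor bound, *temA* is transcribed.
So TemA is produced and active.
Shikimate is present, so KulS is inactive.
Turanose is absent, so QilV is active.
With repressor QilV bound, *jalK* is not transcribed.
So JalK is not produced.
Activator TemA is present, so *yilQ* is transcribed.
So YilQ is produced and active.
With repressor YilQ bound, *jalJ* is not transcribed.
So JalJ is not produced.
Required activator JalJ is absent, so *elnB* is not transcribed.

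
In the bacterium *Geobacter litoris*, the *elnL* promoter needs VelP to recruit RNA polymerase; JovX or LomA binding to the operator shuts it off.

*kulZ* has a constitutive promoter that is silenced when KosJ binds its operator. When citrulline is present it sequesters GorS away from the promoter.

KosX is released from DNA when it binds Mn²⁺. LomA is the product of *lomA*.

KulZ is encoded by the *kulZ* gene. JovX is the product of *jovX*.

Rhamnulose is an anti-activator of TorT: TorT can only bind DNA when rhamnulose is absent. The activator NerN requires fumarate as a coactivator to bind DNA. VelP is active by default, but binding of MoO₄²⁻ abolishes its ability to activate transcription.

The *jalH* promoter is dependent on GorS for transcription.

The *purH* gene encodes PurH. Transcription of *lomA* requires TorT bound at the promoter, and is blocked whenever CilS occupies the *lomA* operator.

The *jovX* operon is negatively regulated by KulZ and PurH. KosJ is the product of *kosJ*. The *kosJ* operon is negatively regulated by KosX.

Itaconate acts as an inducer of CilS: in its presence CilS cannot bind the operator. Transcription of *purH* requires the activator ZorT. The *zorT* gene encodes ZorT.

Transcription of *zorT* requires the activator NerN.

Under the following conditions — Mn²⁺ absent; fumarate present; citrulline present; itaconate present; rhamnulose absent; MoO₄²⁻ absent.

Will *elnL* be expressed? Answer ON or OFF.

OFF

MoO₄²⁻ is absent, so VelP is active.
Mn²⁺ is absent, so KosX is active.
With repressor KosX bound, *kosJ* is not transcribed.
So KosJ is not produced.
With no repressor bound, *kulZ* is transcribed.
So KulZ is produced and active.
Fumarate is present, so NerN is active.
No repressor is bound and NerN is active, so *zorT* is transcribed.
So ZorT is produced and active.
No repressor is bound and ZorT is active, so *purH* is transcribed.
So PurH is produced and active.
With repressor KulZ bound, *jovX* is not transcribed.
So JovX is not produced.
Rhamnulose is absent, so TorT is active.
Itaconate is present, so CilS is inactive.
No repressor is bound and TorT is active, so *lomA* is transcribed.
So LomA is produced and active.
With repressor LomA bound, *elnL* is not transcribed.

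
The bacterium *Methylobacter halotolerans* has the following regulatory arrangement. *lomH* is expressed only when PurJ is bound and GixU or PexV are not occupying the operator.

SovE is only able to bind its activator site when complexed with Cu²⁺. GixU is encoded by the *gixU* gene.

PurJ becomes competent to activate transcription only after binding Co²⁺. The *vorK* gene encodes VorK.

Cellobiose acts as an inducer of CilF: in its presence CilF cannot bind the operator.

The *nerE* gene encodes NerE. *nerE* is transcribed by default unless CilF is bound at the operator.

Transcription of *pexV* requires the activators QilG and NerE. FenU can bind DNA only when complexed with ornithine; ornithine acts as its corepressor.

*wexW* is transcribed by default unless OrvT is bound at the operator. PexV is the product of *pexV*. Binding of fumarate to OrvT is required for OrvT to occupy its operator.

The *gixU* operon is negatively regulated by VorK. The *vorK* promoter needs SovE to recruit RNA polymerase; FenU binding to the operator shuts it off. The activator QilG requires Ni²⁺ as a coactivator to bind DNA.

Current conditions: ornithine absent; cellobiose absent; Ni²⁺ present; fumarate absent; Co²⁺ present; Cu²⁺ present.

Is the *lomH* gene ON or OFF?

ON

Cu²⁺ is present, so SovE is active.
Ornithine is absent, so FenU is inactive.
No repressor is bound and SovE is active, so *vorK* is transcribed.
So VorK is produced and active.
With repressor VorK bound, *gixU* is not transcribed.
So GixU is not produced.
Ni²⁺ is present, so QilG is active.
Cellobiose is absent, so CilF is active.
With repressor CilF bound, *nerE* is not transcribed.
So NerE is not produced.
Required activator NerE is absent, so *pexV* is not transcribed.
So PexV is not produced.
Co²⁺ is present, so PurJ is active.
No repressor is bound and PurJ is active, so *lomH* is transcribed.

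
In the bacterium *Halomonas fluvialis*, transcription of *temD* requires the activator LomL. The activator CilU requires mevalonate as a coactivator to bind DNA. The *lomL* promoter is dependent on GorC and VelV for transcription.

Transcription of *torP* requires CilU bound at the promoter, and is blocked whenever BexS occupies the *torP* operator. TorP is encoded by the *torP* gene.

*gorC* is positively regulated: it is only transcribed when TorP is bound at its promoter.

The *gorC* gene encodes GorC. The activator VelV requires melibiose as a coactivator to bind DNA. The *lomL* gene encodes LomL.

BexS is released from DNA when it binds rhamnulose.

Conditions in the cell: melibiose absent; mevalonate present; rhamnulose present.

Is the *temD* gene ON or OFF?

Mevalonate is present, so CilU is active.
Rhamnulose is present, so BexS is inactive.
No repressor is bound and CilU is active, so *torP* is transcribed.
So TorP is produced and active.
No repressor is bound and TorP is active, so *gorC* is transcribed.
So GorC is produced and active.
Melibiose is absent, so VelV is inactive.
Required activator VelV is absent, so *lomL* is not transcribed.
So LomL is not produced.
Required activator LomL is absent, so *temD* is not transcribed.

OFF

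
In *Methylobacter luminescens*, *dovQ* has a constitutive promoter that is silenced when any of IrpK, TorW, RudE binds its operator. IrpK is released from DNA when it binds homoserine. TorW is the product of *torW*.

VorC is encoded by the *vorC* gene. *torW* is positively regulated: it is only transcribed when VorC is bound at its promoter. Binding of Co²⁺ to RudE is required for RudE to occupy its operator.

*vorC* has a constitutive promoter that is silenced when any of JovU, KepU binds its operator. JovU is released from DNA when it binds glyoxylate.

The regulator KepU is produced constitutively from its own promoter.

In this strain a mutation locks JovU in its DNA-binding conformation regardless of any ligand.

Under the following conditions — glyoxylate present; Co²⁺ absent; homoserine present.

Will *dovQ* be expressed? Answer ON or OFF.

Homoserine is present, so IrpK is inactive.
JovU is constitutively active in this strain.
KepU is produced constitutively and is active.
With repressor JovU bound, *vorC* is not transcribed.
So VorC is not produced.
Required activator VorC is absent, so *torW* is not transcribed.
So TorW is not produced.
Co²⁺ is absent, so RudE is inactive.
With no repressor bound, *dovQ* is transcribed.

ON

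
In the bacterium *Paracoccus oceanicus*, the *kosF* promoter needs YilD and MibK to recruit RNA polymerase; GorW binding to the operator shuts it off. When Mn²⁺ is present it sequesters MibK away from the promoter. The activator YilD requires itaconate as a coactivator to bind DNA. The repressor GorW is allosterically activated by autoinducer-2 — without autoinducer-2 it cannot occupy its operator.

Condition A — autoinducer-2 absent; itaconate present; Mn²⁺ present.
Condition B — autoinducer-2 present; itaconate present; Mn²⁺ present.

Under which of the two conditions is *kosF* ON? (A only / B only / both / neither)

neither

Condition A:
Autoinducer-2 is absent, so GorW is inactive.
Itaconate is present, so YilD is active.
Mn²⁺ is present, so MibK is inactive.
Required activator MibK is absent, so *kosF* is not transcribed.
→ *kosF* is OFF in A.
Condition B:
Autoinducer-2 is present, so GorW is active.
Itaconate is present, so YilD is active.
Mn²⁺ is present, so MibK is inactive.
With repressor GorW bound, *kosF* is not transcribed.
→ *kosF* is OFF in B.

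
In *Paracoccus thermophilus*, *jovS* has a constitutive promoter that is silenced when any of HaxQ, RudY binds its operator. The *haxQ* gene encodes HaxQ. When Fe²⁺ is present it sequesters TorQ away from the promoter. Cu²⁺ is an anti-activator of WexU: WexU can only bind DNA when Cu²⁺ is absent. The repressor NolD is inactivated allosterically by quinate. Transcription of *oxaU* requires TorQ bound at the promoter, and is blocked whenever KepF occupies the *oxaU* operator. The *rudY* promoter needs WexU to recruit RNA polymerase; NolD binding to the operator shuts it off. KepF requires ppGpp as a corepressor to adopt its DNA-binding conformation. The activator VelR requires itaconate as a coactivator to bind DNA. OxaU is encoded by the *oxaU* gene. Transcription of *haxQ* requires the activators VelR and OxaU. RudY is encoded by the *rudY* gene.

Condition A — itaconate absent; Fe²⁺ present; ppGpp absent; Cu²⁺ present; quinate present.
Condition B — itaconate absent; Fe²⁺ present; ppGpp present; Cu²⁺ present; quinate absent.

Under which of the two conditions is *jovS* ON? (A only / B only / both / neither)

Condition A:
Itaconate is absent, so VelR is inactive.
Fe²⁺ is present, so TorQ is inactive.
ppGpp is absent, so KepF is inactive.
Required activator TorQ is absent, so *oxaU* is not transcribed.
So OxaU is not produced.
Required activator VelR is absent, so *haxQ* is not transcribed.
So HaxQ is not produced.
Cu²⁺ is present, so WexU is inactive.
Quinate is present, so NolD is inactive.
Required activator WexU is absent, so *rudY* is not transcribed.
So RudY is not produced.
With no repressor bound, *jovS* is transcribed.
→ *jovS* is ON in A.
Condition B:
Itaconate is absent, so VelR is inactive.
Fe²⁺ is present, so TorQ is inactive.
ppGpp is present, so KepF is active.
With repressor KepF bound, *oxaU* is not transcribed.
So OxaU is not produced.
Required activator VelR is absent, so *haxQ* is not transcribed.
So HaxQ is not produced.
Cu²⁺ is present, so WexU is inactive.
Quinate is absent, so NolD is active.
With repressor NolD bound, *rudY* is not transcribed.
So RudY is not produced.
With no repressor bound, *jovS* is transcribed.
→ *jovS* is ON in B.

both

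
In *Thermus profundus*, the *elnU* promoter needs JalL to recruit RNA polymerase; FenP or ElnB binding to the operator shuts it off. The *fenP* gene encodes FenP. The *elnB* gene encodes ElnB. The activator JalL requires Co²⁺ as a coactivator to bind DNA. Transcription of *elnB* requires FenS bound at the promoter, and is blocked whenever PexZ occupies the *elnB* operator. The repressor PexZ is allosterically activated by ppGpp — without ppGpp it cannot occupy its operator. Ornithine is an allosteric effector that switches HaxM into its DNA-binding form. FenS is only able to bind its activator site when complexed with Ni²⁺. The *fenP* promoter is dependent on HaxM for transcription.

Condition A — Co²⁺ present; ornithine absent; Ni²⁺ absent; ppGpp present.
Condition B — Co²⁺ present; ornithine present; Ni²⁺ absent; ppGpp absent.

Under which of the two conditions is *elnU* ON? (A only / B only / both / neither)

A only

Condition A:
Co²⁺ is present, so JalL is active.
Ornithine is absent, so HaxM is inactive.
Required activator HaxM is absent, so *fenP* is not transcribed.
So FenP is not produced.
Ni²⁺ is absent, so FenS is inactive.
ppGpp is present, so PexZ is active.
With repressor PexZ bound, *elnB* is not transcribed.
So ElnB is not produced.
No repressor is bound and JalL is active, so *elnU* is transcribed.
→ *elnU* is ON in A.
Condition B:
Co²⁺ is present, so JalL is active.
Ornithine is present, so HaxM is active.
No repressor is bound and HaxM is active, so *fenP* is transcribed.
So FenP is produced and active.
Ni²⁺ is absent, so FenS is inactive.
ppGpp is absent, so PexZ is inactive.
Required activator FenS is absent, so *elnB* is not transcribed.
So ElnB is not produced.
With repressor FenP bound, *elnU* is not transcribed.
→ *elnU* is OFF in B.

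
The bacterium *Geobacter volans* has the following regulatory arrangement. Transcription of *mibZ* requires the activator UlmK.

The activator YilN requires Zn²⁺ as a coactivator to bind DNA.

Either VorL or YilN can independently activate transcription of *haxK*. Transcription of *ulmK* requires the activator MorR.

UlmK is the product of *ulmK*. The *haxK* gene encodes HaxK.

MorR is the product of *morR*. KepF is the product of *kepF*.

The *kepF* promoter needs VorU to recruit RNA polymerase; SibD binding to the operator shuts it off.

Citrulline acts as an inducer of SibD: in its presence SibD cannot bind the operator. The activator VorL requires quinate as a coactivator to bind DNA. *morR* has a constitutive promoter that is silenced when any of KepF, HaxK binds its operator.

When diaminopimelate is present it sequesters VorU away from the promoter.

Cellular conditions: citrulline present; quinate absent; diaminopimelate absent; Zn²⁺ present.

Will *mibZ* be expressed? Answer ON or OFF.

Citrulline is present, so SibD is inactive.
Diaminopimelate is absent, so VorU is active.
No repressor is bound and VorU is active, so *kepF* is transcribed.
So KepF is produced and active.
Quinate is absent, so VorL is inactive.
Zn²⁺ is present, so YilN is active.
Activator YilN is present, so *haxK* is transcribed.
So HaxK is produced and active.
With repressor KepF bound, *morR* is not transcribed.
So MorR is not produced.
Required activator MorR is absent, so *ulmK* is not transcribed.
So UlmK is not produced.
Required activator UlmK is absent, so *mibZ* is not transcribed.

OFF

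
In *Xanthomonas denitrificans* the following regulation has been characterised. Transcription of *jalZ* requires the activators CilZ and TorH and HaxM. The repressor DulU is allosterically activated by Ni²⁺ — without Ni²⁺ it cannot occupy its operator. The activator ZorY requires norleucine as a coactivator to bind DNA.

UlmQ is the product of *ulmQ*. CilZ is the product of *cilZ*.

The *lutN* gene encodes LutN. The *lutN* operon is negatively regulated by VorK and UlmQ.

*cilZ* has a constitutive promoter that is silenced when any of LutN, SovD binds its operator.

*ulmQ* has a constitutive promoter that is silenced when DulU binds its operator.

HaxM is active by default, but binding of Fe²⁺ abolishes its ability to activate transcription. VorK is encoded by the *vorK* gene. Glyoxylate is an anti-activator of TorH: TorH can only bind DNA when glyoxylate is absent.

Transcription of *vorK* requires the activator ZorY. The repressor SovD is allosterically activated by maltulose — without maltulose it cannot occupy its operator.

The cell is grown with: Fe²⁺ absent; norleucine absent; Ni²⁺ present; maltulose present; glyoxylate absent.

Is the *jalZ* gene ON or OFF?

Norleucine is absent, so ZorY is inactive.
Required activator ZorY is absent, so *vorK* is not transcribed.
So VorK is not produced.
Ni²⁺ is present, so DulU is active.
With repressor DulU bound, *ulmQ* is not transcribed.
So UlmQ is not produced.
With no repressor bound, *lutN* is transcribed.
So LutN is produced and active.
Maltulose is present, so SovD is active.
With repressor LutN bound, *cilZ* is not transcribed.
So CilZ is not produced.
Glyoxylate is absent, so TorH is active.
Fe²⁺ is absent, so HaxM is active.
Required activator CilZ is absent, so *jalZ* is not transcribed.

OFF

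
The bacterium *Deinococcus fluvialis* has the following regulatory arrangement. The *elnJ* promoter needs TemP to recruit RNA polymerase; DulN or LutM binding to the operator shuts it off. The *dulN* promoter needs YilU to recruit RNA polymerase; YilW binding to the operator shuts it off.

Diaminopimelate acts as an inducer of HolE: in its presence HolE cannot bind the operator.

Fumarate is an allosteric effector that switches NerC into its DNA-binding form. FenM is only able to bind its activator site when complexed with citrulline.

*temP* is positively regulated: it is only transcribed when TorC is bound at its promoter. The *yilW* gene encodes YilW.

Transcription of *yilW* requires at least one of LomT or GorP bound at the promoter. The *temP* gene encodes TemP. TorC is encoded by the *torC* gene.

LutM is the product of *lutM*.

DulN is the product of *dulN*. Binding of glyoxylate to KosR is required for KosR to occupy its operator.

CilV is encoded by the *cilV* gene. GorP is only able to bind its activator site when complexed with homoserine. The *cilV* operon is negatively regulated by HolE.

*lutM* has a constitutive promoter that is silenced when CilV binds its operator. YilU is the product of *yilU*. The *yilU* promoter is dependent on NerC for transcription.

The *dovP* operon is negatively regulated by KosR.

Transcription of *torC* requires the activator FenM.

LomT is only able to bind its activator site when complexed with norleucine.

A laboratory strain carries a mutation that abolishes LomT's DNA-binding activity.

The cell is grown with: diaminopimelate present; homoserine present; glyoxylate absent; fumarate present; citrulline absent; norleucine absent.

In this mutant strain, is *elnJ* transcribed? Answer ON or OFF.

LomT is non-functional in this strain, so it has no effect.
Homoserine is present, so GorP is active.
Activator GorP is present, so *yilW* is transcribed.
So YilW is produced and active.
Fumarate is present, so NerC is active.
No repressor is bound and NerC is active, so *yilU* is transcribed.
So YilU is produced and active.
With repressor YilW bound, *dulN* is not transcribed.
So DulN is not produced.
Citrulline is absent, so FenM is inactive.
Required activator FenM is absent, so *torC* is not transcribed.
So TorC is not produced.
Required activator TorC is absent, so *temP* is not transcribed.
So TemP is not produced.
Diaminopimelate is present, so HolE is inactive.
With no repressor bound, *cilV* is transcribed.
So CilV is produced and active.
With repressor CilV bound, *lutM* is not transcribed.
So LutM is not produced.
Required activator TemP is absent, so *elnJ* is not transcribed.

OFF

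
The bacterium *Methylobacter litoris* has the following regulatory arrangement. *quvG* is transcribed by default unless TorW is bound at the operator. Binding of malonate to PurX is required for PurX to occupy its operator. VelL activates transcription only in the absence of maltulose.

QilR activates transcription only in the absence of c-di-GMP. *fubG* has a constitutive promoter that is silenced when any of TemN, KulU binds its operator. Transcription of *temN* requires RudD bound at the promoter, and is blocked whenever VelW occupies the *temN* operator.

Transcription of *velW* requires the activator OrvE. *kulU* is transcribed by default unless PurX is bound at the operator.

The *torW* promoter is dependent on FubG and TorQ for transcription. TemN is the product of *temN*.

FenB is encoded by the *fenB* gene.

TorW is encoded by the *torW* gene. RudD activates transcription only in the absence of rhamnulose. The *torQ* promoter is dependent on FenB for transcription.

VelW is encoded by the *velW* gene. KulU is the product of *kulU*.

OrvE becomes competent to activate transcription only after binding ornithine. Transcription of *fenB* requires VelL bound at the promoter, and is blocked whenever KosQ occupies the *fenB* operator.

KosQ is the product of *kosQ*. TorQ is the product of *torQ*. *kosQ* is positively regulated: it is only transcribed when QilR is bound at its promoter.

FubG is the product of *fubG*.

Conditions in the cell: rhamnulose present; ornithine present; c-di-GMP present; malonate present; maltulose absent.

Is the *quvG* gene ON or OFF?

OFF

Ornithine is present, so OrvE is active.
No repressor is bound and OrvE is active, so *velW* is transcribed.
So VelW is produced and active.
Rhamnulose is present, so RudD is inactive.
With repressor VelW bound, *temN* is not transcribed.
So TemN is not produced.
Malonate is present, so PurX is active.
With repressor PurX bound, *kulU* is not transcribed.
So KulU is not produced.
With no repressor bound, *fubG* is transcribed.
So FubG is produced and active.
c-di-GMP is present, so QilR is inactive.
Required activator QilR is absent, so *kosQ* is not transcribed.
So KosQ is not produced.
Maltulose is absent, so VelL is active.
No repressor is bound and VelL is active, so *fenB* is transcribed.
So FenB is produced and active.
No repressor is bound and FenB is active, so *torQ* is transcribed.
So TorQ is produced and active.
No repressor is bound and FubG and TorQ are active, so *torW* is transcribed.
So TorW is produced and active.
With repressor TorW bound, *quvG* is not transcribed.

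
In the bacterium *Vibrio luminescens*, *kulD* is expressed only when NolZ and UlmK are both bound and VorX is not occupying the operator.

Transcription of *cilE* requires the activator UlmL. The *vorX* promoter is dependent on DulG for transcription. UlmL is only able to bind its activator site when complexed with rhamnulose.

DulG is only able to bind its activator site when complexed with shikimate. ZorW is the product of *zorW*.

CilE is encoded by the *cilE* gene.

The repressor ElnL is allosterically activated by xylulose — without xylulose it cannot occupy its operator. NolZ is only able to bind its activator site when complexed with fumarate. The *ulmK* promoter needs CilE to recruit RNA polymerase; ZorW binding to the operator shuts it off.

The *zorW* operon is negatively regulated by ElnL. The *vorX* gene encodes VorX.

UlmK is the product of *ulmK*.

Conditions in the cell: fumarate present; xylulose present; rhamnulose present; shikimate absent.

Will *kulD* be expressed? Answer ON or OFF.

Fumarate is present, so NolZ is active.
Xylulose is present, so ElnL is active.
With repressor ElnL bound, *zorW* is not transcribed.
So ZorW is not produced.
Rhamnulose is present, so UlmL is active.
No repressor is bound and UlmL is active, so *cilE* is transcribed.
So CilE is produced and active.
No repressor is bound and CilE is active, so *ulmK* is transcribed.
So UlmK is produced and active.
Shikimate is absent, so DulG is inactive.
Required activator DulG is absent, so *vorX* is not transcribed.
So VorX is not produced.
No repressor is bound and NolZ and UlmK are active, so *kulD* is transcribed.

ON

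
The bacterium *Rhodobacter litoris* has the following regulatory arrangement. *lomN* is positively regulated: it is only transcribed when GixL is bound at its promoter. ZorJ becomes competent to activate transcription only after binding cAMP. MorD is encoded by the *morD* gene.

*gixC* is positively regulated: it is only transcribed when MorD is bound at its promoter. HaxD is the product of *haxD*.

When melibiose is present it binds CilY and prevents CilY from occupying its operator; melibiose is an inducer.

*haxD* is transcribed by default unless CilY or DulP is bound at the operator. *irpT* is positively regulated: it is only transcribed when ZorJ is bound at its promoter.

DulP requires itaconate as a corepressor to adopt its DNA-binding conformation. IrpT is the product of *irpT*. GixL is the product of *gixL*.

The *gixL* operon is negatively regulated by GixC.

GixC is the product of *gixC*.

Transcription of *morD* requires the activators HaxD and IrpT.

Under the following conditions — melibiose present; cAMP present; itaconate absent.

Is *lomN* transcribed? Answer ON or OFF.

Melibiose is present, so CilY is inactive.
Itaconate is absent, so DulP is inactive.
With no repressor bound, *haxD* is transcribed.
So HaxD is produced and active.
cAMP is present, so ZorJ is active.
No repressor is bound and ZorJ is active, so *irpT* is transcribed.
So IrpT is produced and active.
No repressor is bound and HaxD and IrpT are active, so *morD* is transcribed.
So MorD is produced and active.
No repressor is bound and MorD is active, so *gixC* is transcribed.
So GixC is produced and active.
With repressor GixC bound, *gixL* is not transcribed.
So GixL is not produced.
Required activator GixL is absent, so *lomN* is not transcribed.

OFF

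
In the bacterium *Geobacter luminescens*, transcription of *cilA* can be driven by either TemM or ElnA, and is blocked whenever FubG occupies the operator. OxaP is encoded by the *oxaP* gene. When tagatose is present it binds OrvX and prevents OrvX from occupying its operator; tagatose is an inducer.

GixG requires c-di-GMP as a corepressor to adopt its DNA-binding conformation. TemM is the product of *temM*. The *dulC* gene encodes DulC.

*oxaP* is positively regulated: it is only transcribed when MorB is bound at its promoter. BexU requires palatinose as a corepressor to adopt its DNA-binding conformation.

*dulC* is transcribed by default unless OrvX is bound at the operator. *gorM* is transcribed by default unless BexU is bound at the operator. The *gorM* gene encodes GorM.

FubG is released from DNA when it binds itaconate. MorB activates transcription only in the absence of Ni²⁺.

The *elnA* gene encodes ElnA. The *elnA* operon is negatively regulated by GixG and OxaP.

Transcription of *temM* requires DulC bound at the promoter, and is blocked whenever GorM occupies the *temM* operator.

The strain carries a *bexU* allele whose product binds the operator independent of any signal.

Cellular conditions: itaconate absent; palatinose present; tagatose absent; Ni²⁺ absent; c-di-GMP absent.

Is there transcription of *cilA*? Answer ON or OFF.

Tagatose is absent, so OrvX is active.
With repressor OrvX bound, *dulC* is not transcribed.
So DulC is not produced.
BexU is constitutively active in this strain.
With repressor BexU bound, *gorM* is not transcribed.
So GorM is not produced.
Required activator DulC is absent, so *temM* is not transcribed.
So TemM is not produced.
c-di-GMP is absent, so GixG is inactive.
Ni²⁺ is absent, so MorB is active.
No repressor is bound and MorB is active, so *oxaP* is transcribed.
So OxaP is produced and active.
With repressor OxaP bound, *elnA* is not transcribed.
So ElnA is not produced.
Itaconate is absent, so FubG is active.
With repressor FubG bound, *cilA* is not transcribed.

OFF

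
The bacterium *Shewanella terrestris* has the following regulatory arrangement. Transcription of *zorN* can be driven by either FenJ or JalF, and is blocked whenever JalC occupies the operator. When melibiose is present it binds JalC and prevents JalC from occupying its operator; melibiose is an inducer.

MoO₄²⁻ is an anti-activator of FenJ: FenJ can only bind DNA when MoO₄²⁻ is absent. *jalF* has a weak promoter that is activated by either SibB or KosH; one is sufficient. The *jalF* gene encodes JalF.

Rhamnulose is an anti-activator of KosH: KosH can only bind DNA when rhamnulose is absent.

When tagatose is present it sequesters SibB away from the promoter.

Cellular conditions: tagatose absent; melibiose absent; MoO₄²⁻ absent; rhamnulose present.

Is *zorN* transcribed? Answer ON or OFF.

Melibiose is absent, so JalC is active.
MoO₄²⁻ is absent, so FenJ is active.
Tagatose is absent, so SibB is active.
Rhamnulose is present, so KosH is inactive.
Activator SibB is present, so *jalF* is transcribed.
So JalF is produced and active.
With repressor JalC bound, *zorN* is not transcribed.

OFF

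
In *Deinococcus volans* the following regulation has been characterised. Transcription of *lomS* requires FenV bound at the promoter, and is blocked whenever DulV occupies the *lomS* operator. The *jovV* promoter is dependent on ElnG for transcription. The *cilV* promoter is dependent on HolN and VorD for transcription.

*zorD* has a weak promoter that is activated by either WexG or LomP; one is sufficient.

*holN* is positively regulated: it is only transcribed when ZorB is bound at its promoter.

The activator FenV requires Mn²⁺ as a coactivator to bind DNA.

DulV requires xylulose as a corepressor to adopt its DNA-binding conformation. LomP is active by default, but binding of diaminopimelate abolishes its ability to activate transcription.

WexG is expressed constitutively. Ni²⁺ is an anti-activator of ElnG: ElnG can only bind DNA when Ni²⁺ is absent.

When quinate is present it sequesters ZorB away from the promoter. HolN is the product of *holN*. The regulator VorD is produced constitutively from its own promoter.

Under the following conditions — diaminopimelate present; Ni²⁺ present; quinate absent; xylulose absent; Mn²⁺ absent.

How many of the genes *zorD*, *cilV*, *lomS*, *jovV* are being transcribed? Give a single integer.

2

WexG is produced constitutively and is active.
Diaminopimelate is present, so LomP is inactive.
Activator WexG is present, so *zorD* is transcribed.
→ *zorD* is ON.
Quinate is absent, so ZorB is active.
No repressor is bound and ZorB is active, so *holN* is transcribed.
So HolN is produced and active.
VorD is produced constitutively and is active.
No repressor is bound and HolN and VorD are active, so *cilV* is transcribed.
→ *cilV* is ON.
Mn²⁺ is absent, so FenV is inactive.
Xylulose is absent, so DulV is inactive.
Required activator FenV is absent, so *lomS* is not transcribed.
→ *lomS* is OFF.
Ni²⁺ is present, so ElnG is inactive.
Required activator ElnG is absent, so *jovV* is not transcribed.
→ *jovV* is OFF.
2 of the 4 genes are transcribed.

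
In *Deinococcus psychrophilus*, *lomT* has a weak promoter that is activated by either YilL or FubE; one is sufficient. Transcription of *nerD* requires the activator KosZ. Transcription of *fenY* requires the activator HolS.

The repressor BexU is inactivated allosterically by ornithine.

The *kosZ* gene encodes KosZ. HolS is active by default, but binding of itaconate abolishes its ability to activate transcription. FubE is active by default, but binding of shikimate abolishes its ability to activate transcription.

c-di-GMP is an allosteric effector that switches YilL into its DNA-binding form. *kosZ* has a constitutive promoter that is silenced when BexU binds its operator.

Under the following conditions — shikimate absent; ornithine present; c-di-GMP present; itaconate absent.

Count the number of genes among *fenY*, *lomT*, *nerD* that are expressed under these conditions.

3

Itaconate is absent, so HolS is active.
No repressor is bound and HolS is active, so *fenY* is transcribed.
→ *fenY* is ON.
c-di-GMP is present, so YilL is active.
Shikimate is absent, so FubE is active.
Activator YilL is present, so *lomT* is transcribed.
→ *lomT* is ON.
Ornithine is present, so BexU is inactive.
With no repressor bound, *kosZ* is transcribed.
So KosZ is produced and active.
No repressor is bound and KosZ is active, so *nerD* is transcribed.
→ *nerD* is ON.
3 of the 3 genes are transcribed.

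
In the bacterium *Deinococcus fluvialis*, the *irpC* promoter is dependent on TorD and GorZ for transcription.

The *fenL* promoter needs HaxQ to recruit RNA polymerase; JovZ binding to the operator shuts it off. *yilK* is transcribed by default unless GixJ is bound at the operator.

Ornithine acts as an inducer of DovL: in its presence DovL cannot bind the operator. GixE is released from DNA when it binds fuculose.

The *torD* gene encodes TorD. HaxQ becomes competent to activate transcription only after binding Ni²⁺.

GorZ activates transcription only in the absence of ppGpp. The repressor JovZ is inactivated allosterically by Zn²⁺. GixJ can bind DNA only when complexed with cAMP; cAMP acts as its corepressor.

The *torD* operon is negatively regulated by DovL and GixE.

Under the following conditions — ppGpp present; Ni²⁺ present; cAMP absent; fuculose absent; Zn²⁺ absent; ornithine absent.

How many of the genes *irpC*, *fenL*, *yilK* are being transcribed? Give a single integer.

1

Ornithine is absent, so DovL is active.
Fuculose is absent, so GixE is active.
With repressor DovL bound, *torD* is not transcribed.
So TorD is not produced.
ppGpp is present, so GorZ is inactive.
Required activator TorD is absent, so *irpC* is not transcribed.
→ *irpC* is OFF.
Ni²⁺ is present, so HaxQ is active.
Zn²⁺ is absent, so JovZ is active.
With repressor JovZ bound, *fenL* is not transcribed.
→ *fenL* is OFF.
cAMP is absent, so GixJ is inactive.
With no repressor bound, *yilK* is transcribed.
→ *yilK* is ON.
1 of the 3 genes is transcribed.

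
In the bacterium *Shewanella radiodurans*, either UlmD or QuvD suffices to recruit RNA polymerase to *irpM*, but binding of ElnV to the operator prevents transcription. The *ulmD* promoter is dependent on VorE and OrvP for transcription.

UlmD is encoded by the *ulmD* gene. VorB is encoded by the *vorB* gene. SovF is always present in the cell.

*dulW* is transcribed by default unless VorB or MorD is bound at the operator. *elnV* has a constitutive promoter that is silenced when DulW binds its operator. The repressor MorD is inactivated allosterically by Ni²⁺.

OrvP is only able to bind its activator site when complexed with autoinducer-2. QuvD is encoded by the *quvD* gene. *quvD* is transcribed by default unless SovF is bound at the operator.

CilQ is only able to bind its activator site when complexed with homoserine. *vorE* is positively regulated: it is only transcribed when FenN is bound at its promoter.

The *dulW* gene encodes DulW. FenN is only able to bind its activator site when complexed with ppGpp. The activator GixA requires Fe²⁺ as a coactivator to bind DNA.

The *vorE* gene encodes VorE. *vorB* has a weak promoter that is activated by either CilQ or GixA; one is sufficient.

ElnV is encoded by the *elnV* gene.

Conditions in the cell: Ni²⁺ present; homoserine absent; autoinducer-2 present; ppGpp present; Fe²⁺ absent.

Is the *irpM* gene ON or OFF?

ON

ppGpp is present, so FenN is active.
No repressor is bound and FenN is active, so *vorE* is transcribed.
So VorE is produced and active.
Autoinducer-2 is present, so OrvP is active.
No repressor is bound and VorE and OrvP are active, so *ulmD* is transcribed.
So UlmD is produced and active.
SovF is produced constitutively and is active.
With repressor SovF bound, *quvD* is not transcribed.
So QuvD is not produced.
Homoserine is absent, so CilQ is inactive.
Fe²⁺ is absent, so GixA is inactive.
No activator is available at the *vorB* promoter, so *vorB* is not transcribed.
So VorB is not produced.
Ni²⁺ is present, so MorD is inactive.
With no repressor bound, *dulW* is transcribed.
So DulW is produced and active.
With repressor DulW bound, *elnV* is not transcribed.
So ElnV is not produced.
Activator UlmD is present, so *irpM* is transcribed.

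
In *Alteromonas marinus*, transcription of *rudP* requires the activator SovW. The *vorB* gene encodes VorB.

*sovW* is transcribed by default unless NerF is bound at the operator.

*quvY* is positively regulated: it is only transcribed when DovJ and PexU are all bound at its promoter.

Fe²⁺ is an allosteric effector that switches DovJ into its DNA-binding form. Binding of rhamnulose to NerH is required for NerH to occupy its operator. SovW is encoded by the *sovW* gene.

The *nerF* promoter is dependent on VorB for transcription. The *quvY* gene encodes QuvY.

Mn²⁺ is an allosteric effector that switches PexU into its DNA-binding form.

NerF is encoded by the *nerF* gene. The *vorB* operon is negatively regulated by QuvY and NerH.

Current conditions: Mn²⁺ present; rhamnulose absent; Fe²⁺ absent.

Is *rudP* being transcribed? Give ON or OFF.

Fe²⁺ is absent, so DovJ is inactive.
Mn²⁺ is present, so PexU is active.
Required activator DovJ is absent, so *quvY* is not transcribed.
So QuvY is not produced.
Rhamnulose is absent, so NerH is inactive.
With no repressor bound, *vorB* is transcribed.
So VorB is produced and active.
No repressor is bound and VorB is active, so *nerF* is transcribed.
So NerF is produced and active.
With repressor NerF bound, *sovW* is not transcribed.
So SovW is not produced.
Required activator SovW is absent, so *rudP* is not transcribed.

OFF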